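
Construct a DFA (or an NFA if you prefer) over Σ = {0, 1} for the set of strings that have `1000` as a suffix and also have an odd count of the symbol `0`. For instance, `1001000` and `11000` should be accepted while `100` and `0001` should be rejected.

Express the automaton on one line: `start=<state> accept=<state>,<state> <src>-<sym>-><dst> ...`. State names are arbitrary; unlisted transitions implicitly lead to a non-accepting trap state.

Build one automaton per condition and run them in lockstep. The first has 5 states tracking how much of the suffix `1000` has currently been matched; the second has 2 states tracking the count of `0`s modulo 2. A product state is a pair (one from each), accepting exactly when both do. Minimizing collapses redundant product states.
6 states suffice.
        0   1  
>  S0   S1  S2 
   S1   S0  S1 
   S2   S3  S2 
   S3   S4  S1 
   S4   S5  S2 
 * S5   S0  S1 
(> = start, * = accepting)

start=S0 accept=S5 S0-0->S1 S0-1->S2 S1-0->S0 S1-1->S1 S2-0->S3 S2-1->S2 S3-0->S4 S3-1->S1 S4-0->S5 S4-1->S2 S5-0->S0 S5-1->S1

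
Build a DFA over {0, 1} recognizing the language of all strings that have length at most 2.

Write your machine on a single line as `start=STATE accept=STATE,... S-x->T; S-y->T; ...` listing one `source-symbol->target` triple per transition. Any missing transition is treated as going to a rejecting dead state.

Count input length up to 3: every symbol moves from q0 toward q3, which means 'more than 2' and absorbs. Accept from {q0, q1, q2}.
4 states suffice.
        0   1  
>* q0   q1  q1 
 * q1   q2  q2 
 * q2   q3  q3 
   q3   q3  q3 
(> = start, * = accepting)

start=q0; accept=q0,q1,q2; q0-0->q1; q0-1->q1; q1-0->q2; q1-1->q2; q2-0->q3; q2-1->q3; q3-0->q3; q3-1->q3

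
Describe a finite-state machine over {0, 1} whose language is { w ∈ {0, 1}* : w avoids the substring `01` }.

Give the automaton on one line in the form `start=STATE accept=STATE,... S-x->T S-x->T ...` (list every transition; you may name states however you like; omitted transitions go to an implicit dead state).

Track partial matches of the forbidden pattern `01`. State S2 is a dead state reached once `01` has occurred; every other state accepts. S0 means no part of `01` is currently matched.
        0   1  
>* S0   S1  S0 
 * S1   S1  S2 
   S2   S2  S2 
(> = start, * = accepting)

start=S0 accept=S0,S1 S0-0->S1 S0-1->S0 S1-0->S1 S1-1->S2 S2-0->S2 S2-1->S2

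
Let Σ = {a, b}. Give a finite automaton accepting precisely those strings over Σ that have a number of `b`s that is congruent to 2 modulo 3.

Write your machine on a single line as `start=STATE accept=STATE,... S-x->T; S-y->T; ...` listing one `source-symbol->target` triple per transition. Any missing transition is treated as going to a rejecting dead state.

start=q0; accept=q2; q0-a->q0; q0-b->q1; q1-a->q1; q1-b->q2; q2-a->q2; q2-b->q0

Keep the running count of `b`s modulo 3: each `b` advances along the cycle q0 → q1 → q2 → q0 while other symbols loop. Accept at q2.
With 3 states:
        a   b  
>  q0   q0  q1 
   q1   q1  q2 
 * q2   q2  q0 
(> = start, * = accepting)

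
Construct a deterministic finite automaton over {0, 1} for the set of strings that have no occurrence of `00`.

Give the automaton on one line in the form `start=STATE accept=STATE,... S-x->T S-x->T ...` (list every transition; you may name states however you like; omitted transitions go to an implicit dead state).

This is the complement of 'contains `00`'. Use the same substring-matching states — q0 through q2 holding how much of `00` has just been matched — but flip the accepting set: everything except the trap q2 accepts.
        0   1  
>* q0   q1  q0 
 * q1   q2  q0 
   q2   q2  q2 
(> = start, * = accepting)

start=q0 accept=q0,q1 q0-0->q1 q0-1->q0 q1-0->q2 q1-1->q0 q2-0->q2 q2-1->q2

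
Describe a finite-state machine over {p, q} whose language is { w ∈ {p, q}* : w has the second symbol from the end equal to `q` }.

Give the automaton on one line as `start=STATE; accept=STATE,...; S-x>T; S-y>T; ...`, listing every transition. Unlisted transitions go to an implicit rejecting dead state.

Because acceptance depends on a position counted from the end, the machine has to buffer the most recent 2 symbols. Make each state the string of the last up-to-2 symbols read; on input `x` shift the window left and append `x`. Accept when the buffered window has length 2 and begins with `q`.
With 7 states:
       p  q 
>  A   B  C 
   B   D  E 
   C   F  G 
   D   D  E 
   E   F  G 
 * F   D  E 
 * G   F  G 
(> = start, * = accepting)

start=A; accept=F,G; A-p>B; A-q>C; B-p>D; B-q>E; C-p>F; C-q>G; D-p>D; D-q>E; E-p>F; E-q>G; F-p>D; F-q>E; G-p>F; G-q>G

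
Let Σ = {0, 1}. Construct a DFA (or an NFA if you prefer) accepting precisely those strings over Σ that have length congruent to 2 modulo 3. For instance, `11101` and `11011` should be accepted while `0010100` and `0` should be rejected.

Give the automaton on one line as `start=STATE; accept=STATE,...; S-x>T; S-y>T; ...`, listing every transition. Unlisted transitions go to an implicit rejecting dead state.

Count input length modulo 3: every symbol advances one step around the cycle q0 → q1 → q2 → q0. Accept at q2.
        0   1  
>  q0   q1  q1 
   q1   q2  q2 
 * q2   q0  q0 
(> = start, * = accepting)

start=q0; accept=q2; q0-0>q1; q0-1>q1; q1-0>q2; q1-1>q2; q2-0>q0; q2-1>q0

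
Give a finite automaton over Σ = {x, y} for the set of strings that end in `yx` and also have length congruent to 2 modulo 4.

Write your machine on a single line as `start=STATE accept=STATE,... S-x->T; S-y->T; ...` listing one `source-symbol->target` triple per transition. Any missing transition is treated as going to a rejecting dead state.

start=s0; accept=s4; s0-x->s1; s0-y->s2; s1-x->s3; s1-y->s3; s2-x->s4; s2-y->s3; s3-x->s5; s3-y->s5; s4-x->s5; s4-y->s5; s5-x->s0; s5-y->s0

Handle the two conditions separately and then intersect. The first has 3 states tracking how much of the suffix `yx` has currently been matched; the second has 4 states tracking the input length modulo 4. A product state is a pair (one from each), accepting exactly when both do. Equivalent product states are then merged.
A 6-state machine:
        x   y  
>  s0   s1  s2 
   s1   s3  s3 
   s2   s4  s3 
   s3   s5  s5 
 * s4   s5  s5 
   s5   s0  s0 
(> = start, * = accepting)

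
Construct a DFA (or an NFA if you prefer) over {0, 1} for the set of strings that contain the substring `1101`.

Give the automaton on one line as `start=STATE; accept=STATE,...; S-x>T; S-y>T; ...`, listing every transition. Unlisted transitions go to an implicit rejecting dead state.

States q0..q3 record the length of the longest prefix of `1101` that matches the current input suffix. Reaching q4 means `1101` has been seen, and we stay there forever. Accept from q4.
A 5-state machine:
        0   1  
>  q0   q0  q1 
   q1   q0  q2 
   q2   q3  q2 
   q3   q0  q4 
 * q4   q4  q4 
(> = start, * = accepting)

start=q0; accept=q4; q0-0>q0; q0-1>q1; q1-0>q0; q1-1>q2; q2-0>q3; q2-1>q2; q3-0>q0; q3-1>q4; q4-0>q4; q4-1>q4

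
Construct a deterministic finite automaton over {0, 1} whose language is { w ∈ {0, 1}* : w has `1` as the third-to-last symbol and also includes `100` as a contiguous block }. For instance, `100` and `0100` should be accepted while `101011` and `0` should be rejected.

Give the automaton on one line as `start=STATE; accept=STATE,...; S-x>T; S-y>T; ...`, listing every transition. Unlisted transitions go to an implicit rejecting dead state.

Run two small machines in parallel and take their product. The first has 15 states tracking the last 3 symbols read; the second has 4 states tracking whether and how much of `100` has been seen. A product state is a pair (one from each), accepting exactly when both do. Minimizing collapses redundant product states.
With 11 states:
          0    1  
>  q0     q0   q1 
   q1     q2   q1 
   q2     q3   q1 
 * q3     q4   q5 
   q4     q4   q5 
   q5     q6   q7 
   q6     q3   q8 
   q7     q9  q10 
 * q8     q6   q7 
 * q9     q3   q8 
 * q10    q9  q10 
(> = start, * = accepting)

start=q0; accept=q3,q8,q9,q10; q0-0>q0; q0-1>q1; q1-0>q2; q1-1>q1; q2-0>q3; q2-1>q1; q3-0>q4; q3-1>q5; q4-0>q4; q4-1>q5; q5-0>q6; q5-1>q7; q6-0>q3; q6-1>q8; q7-0>q9; q7-1>q10; q8-0>q6; q8-1>q7; q9-0>q3; q9-1>q8; q10-0>q9; q10-1>q10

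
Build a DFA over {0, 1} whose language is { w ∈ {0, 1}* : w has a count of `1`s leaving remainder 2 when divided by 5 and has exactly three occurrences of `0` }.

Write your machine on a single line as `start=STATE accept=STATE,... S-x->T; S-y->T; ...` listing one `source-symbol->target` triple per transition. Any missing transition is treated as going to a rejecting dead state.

start=q0; accept=q15; q0-0->q1; q0-1->q2; q1-0->q3; q1-1->q4; q2-0->q4; q2-1->q5; q3-0->q6; q3-1->q7; q4-0->q7; q4-1->q8; q5-0->q8; q5-1->q9; q6-0->q10; q6-1->q11; q7-0->q11; q7-1->q12; q8-0->q12; q8-1->q13; q9-0->q13; q9-1->q14; q10-0->q10; q10-1->q10; q11-0->q10; q11-1->q15; q12-0->q15; q12-1->q16; q13-0->q16; q13-1->q17; q14-0->q17; q14-1->q0; q15-0->q10; q15-1->q18; q16-0->q18; q16-1->q19; q17-0->q19; q17-1->q1; q18-0->q10; q18-1->q20; q19-0->q20; q19-1->q3; q20-0->q10; q20-1->q6

Build one automaton per condition and run them in lockstep. One (5 states) tracks the count of `1`s modulo 5; the other (5 states) tracks the count of `0`s, saturating at 4. Each combined state is a pair, one component from each; accept when both components accept. After merging equivalent states the machine shrinks.
          0    1  
>  q0     q1   q2 
   q1     q3   q4 
   q2     q4   q5 
   q3     q6   q7 
   q4     q7   q8 
   q5     q8   q9 
   q6    q10  q11 
   q7    q11  q12 
   q8    q12  q13 
   q9    q13  q14 
   q10   q10  q10 
   q11   q10  q15 
   q12   q15  q16 
   q13   q16  q17 
   q14   q17   q0 
 * q15   q10  q18 
   q16   q18  q19 
   q17   q19   q1 
   q18   q10  q20 
   q19   q20   q3 
   q20   q10   q6 
(> = start, * = accepting)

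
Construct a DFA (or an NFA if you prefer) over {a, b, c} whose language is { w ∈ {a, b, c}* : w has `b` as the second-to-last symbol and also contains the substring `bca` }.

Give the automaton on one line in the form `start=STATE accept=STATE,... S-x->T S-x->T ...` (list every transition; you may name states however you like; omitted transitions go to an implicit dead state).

start=s0 accept=s17,s18,s19 s0-a->s1 s0-b->s2 s0-c->s3 s1-a->s4 s1-b->s5 s1-c->s6 s2-a->s7 s2-b->s8 s2-c->s9 s3-a->s10 s3-b->s11 s3-c->s12 s4-a->s4 s4-b->s5 s4-c->s6 s5-a->s7 s5-b->s8 s5-c->s9 s6-a->s10 s6-b->s11 s6-c->s12 s7-a->s4 s7-b->s5 s7-c->s6 s8-a->s7 s8-b->s8 s8-c->s9 s9-a->s13 s9-b->s11 s9-c->s12 s10-a->s4 s10-b->s5 s10-c->s6 s11-a->s7 s11-b->s8 s11-c->s9 s12-a->s10 s12-b->s11 s12-c->s12 s13-a->s14 s13-b->s15 s13-c->s16 s14-a->s14 s14-b->s15 s14-c->s16 s15-a->s17 s15-b->s18 s15-c->s19 s16-a->s13 s16-b->s20 s16-c->s21 s17-a->s14 s17-b->s15 s17-c->s16 s18-a->s17 s18-b->s18 s18-c->s19 s19-a->s13 s19-b->s20 s19-c->s21 s20-a->s17 s20-b->s18 s20-c->s19 s21-a->s13 s21-b->s20 s21-c->s21

Run two small machines in parallel and take their product. The first has 13 states tracking the last 2 symbols read; the second has 4 states tracking whether and how much of `bca` has been seen. A product state is a pair (one from each), accepting exactly when both do.
          a    b    c  
>  s0     s1   s2   s3 
   s1     s4   s5   s6 
   s2     s7   s8   s9 
   s3    s10  s11  s12 
   s4     s4   s5   s6 
   s5     s7   s8   s9 
   s6    s10  s11  s12 
   s7     s4   s5   s6 
   s8     s7   s8   s9 
   s9    s13  s11  s12 
   s10    s4   s5   s6 
   s11    s7   s8   s9 
   s12   s10  s11  s12 
   s13   s14  s15  s16 
   s14   s14  s15  s16 
   s15   s17  s18  s19 
   s16   s13  s20  s21 
 * s17   s14  s15  s16 
 * s18   s17  s18  s19 
 * s19   s13  s20  s21 
   s20   s17  s18  s19 
   s21   s13  s20  s21 
(> = start, * = accepting)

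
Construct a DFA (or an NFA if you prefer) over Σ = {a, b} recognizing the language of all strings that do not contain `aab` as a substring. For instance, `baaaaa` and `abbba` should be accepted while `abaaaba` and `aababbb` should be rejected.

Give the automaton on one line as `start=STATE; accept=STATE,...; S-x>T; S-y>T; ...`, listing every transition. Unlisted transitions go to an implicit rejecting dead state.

Track partial matches of the forbidden pattern `aab`. State q3 is a dead state reached once `aab` has occurred; every other state accepts. q0 means no part of `aab` is currently matched.
4 states suffice.
        a   b  
>* q0   q1  q0 
 * q1   q2  q0 
 * q2   q2  q3 
   q3   q3  q3 
(> = start, * = accepting)

start=q0; accept=q0,q1,q2; q0-a>q1; q0-b>q0; q1-a>q2; q1-b>q0; q2-a>q2; q2-b>q3; q3-a>q3; q3-b>q3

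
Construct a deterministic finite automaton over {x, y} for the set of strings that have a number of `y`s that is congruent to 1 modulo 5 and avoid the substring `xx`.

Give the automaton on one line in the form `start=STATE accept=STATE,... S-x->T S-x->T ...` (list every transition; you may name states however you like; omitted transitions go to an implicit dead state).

Build one automaton per condition and run them in lockstep. One (5 states) tracks the count of `y`s modulo 5; the other (3 states) tracks partial matches of the forbidden pattern `xx`. Each combined state is a pair, one component from each; accept when both components accept.
          x    y  
>  S0     S1   S2 
   S1     S3   S2 
 * S2     S4   S5 
   S3     S3   S6 
 * S4     S6   S5 
   S5     S7   S8 
   S6     S6   S9 
   S7     S9   S8 
   S8    S10  S11 
   S9     S9  S12 
   S10   S12  S11 
   S11   S13   S0 
   S12   S12  S14 
   S13   S14   S0 
   S14   S14   S3 
(> = start, * = accepting)

start=S0 accept=S2,S4 S0-x->S1 S0-y->S2 S1-x->S3 S1-y->S2 S2-x->S4 S2-y->S5 S3-x->S3 S3-y->S6 S4-x->S6 S4-y->S5 S5-x->S7 S5-y->S8 S6-x->S6 S6-y->S9 S7-x->S9 S7-y->S8 S8-x->S10 S8-y->S11 S9-x->S9 S9-y->S12 S10-x->S12 S10-y->S11 S11-x->S13 S11-y->S0 S12-x->S12 S12-y->S14 S13-x->S14 S13-y->S0 S14-x->S14 S14-y->S3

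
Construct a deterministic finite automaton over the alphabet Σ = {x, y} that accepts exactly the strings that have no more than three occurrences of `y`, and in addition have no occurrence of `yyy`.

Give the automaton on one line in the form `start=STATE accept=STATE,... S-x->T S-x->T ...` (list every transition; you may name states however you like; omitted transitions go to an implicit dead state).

start=S0 accept=S0,S1,S2,S3,S4,S5,S7,S8,S10 S0-x->S0 S0-y->S1 S1-x->S2 S1-y->S3 S2-x->S2 S2-y->S4 S3-x->S5 S3-y->S6 S4-x->S5 S4-y->S7 S5-x->S5 S5-y->S8 S6-x->S6 S6-y->S9 S7-x->S10 S7-y->S9 S8-x->S10 S8-y->S11 S9-x->S9 S9-y->S9 S10-x->S10 S10-y->S12 S11-x->S13 S11-y->S9 S12-x->S13 S12-y->S11 S13-x->S13 S13-y->S12

Handle the two conditions separately and then intersect. One (5 states) tracks the count of `y`s, saturating at 4; the other (4 states) tracks partial matches of the forbidden pattern `yyy`. Each combined state is a pair, one component from each; accept when both components accept.
A 14-state machine:
          x    y  
>* S0     S0   S1 
 * S1     S2   S3 
 * S2     S2   S4 
 * S3     S5   S6 
 * S4     S5   S7 
 * S5     S5   S8 
   S6     S6   S9 
 * S7    S10   S9 
 * S8    S10  S11 
   S9     S9   S9 
 * S10   S10  S12 
   S11   S13   S9 
   S12   S13  S11 
   S13   S13  S12 
(> = start, * = accepting)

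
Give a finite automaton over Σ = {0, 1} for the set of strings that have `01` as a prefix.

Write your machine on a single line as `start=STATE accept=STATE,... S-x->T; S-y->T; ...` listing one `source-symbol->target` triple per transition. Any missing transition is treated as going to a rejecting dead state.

start=S0; accept=S2; S0-0->S1; S0-1->S3; S1-0->S3; S1-1->S2; S2-0->S2; S2-1->S2; S3-0->S3; S3-1->S3

Walk along `01` while the input agrees: from S0 take `0` to S1, and so on. Any deviation drops to the rejecting sink S3. Once S2 is reached the prefix is confirmed and every continuation is accepted.
4 states suffice.
        0   1  
>  S0   S1  S3 
   S1   S3  S2 
 * S2   S2  S2 
   S3   S3  S3 
(> = start, * = accepting)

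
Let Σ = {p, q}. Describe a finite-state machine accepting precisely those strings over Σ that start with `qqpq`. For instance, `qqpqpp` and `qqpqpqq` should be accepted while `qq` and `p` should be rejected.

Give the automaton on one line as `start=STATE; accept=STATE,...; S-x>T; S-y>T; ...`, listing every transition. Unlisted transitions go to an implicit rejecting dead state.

Walk along `qqpq` while the input agrees: from A take `q` to B, and so on. Any deviation drops to the rejecting sink F. Once E is reached the prefix is confirmed and every continuation is accepted.
With 6 states:
       p  q 
>  A   F  B 
   B   F  C 
   C   D  F 
   D   F  E 
 * E   E  E 
   F   F  F 
(> = start, * = accepting)

start=A; accept=E; A-p>F; A-q>B; B-p>F; B-q>C; C-p>D; C-q>F; D-p>F; D-q>E; E-p>E; E-q>E; F-p>F; F-q>F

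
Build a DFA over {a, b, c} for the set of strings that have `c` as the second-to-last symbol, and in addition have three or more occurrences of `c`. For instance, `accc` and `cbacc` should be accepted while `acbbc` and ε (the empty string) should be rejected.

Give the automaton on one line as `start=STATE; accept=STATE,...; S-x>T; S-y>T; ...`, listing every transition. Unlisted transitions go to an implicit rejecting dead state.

Build one automaton per condition and run them in lockstep. One (13 states) tracks the last 2 symbols read; the other (5 states) tracks the count of `c`s, saturating at 4. Each combined state is a pair, one component from each; accept when both components accept. After merging equivalent states the machine shrinks.
A 7-state machine:
        a   b   c  
>  q0   q0  q0  q1 
   q1   q1  q1  q2 
   q2   q3  q3  q4 
   q3   q3  q3  q5 
 * q4   q6  q6  q4 
   q5   q6  q6  q4 
 * q6   q3  q3  q5 
(> = start, * = accepting)

start=q0; accept=q4,q6; q0-a>q0; q0-b>q0; q0-c>q1; q1-a>q1; q1-b>q1; q1-c>q2; q2-a>q3; q2-b>q3; q2-c>q4; q3-a>q3; q3-b>q3; q3-c>q5; q4-a>q6; q4-b>q6; q4-c>q4; q5-a>q6; q5-b>q6; q5-c>q4; q6-a>q3; q6-b>q3; q6-c>q5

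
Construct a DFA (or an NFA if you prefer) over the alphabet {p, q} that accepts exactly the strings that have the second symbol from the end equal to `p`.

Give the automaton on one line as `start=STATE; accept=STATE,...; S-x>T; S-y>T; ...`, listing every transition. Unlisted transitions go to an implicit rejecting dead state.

start=A; accept=D,E; A-p>B; A-q>C; B-p>D; B-q>E; C-p>F; C-q>G; D-p>D; D-q>E; E-p>F; E-q>G; F-p>D; F-q>E; G-p>F; G-q>G

Because acceptance depends on a position counted from the end, the machine has to buffer the most recent 2 symbols. Make each state the string of the last up-to-2 symbols read; on input `x` shift the window left and append `x`. Accept when the buffered window has length 2 and begins with `p`.
A 7-state machine:
       p  q 
>  A   B  C 
   B   D  E 
   C   F  G 
 * D   D  E 
 * E   F  G 
   F   D  E 
   G   F  G 
(> = start, * = accepting)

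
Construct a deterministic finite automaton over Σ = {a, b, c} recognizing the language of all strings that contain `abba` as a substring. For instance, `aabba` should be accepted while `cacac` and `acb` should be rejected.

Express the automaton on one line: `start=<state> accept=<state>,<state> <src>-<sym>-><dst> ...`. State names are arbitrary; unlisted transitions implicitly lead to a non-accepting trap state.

States s0..s3 record the length of the longest prefix of `abba` that matches the current input suffix. Reaching s4 means `abba` has been seen, and we stay there forever. Accept from s4.
5 states suffice.
        a   b   c  
>  s0   s1  s0  s0 
   s1   s1  s2  s0 
   s2   s1  s3  s0 
   s3   s4  s0  s0 
 * s4   s4  s4  s4 
(> = start, * = accepting)

start=s0 accept=s4 s0-a->s1 s0-b->s0 s0-c->s0 s1-a->s1 s1-b->s2 s1-c->s0 s2-a->s1 s2-b->s3 s2-c->s0 s3-a->s4 s3-b->s0 s3-c->s0 s4-a->s4 s4-b->s4 s4-c->s4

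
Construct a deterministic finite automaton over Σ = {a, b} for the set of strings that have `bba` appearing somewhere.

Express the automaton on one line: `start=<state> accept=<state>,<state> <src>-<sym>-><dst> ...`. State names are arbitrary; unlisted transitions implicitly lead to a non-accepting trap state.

start=q0 accept=q3 q0-a->q0 q0-b->q1 q1-a->q0 q1-b->q2 q2-a->q3 q2-b->q2 q3-a->q3 q3-b->q3

Track how much of `bba` has been matched so far: state q0 is no progress, q3 is the absorbing accept state reached once `bba` has occurred. Intermediate states record partial matches; on a mismatch, fall back to the longest reusable overlap.
With 4 states:
        a   b  
>  q0   q0  q1 
   q1   q0  q2 
   q2   q3  q2 
 * q3   q3  q3 
(> = start, * = accepting)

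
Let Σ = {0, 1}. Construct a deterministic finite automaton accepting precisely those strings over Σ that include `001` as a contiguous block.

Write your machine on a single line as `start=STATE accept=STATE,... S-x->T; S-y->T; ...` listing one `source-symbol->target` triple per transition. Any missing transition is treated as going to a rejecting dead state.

start=q0; accept=q3; q0-0->q1; q0-1->q0; q1-0->q2; q1-1->q0; q2-0->q2; q2-1->q3; q3-0->q3; q3-1->q3

States q0..q2 record the length of the longest prefix of `001` that matches the current input suffix. Reaching q3 means `001` has been seen, and we stay there forever. Accept from q3.
4 states suffice.
        0   1  
>  q0   q1  q0 
   q1   q2  q0 
   q2   q2  q3 
 * q3   q3  q3 
(> = start, * = accepting)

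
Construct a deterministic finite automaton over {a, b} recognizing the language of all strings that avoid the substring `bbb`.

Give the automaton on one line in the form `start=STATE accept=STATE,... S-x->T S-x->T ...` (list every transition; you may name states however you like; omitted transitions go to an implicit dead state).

start=q0 accept=q0,q1,q2 q0-a->q0 q0-b->q1 q1-a->q0 q1-b->q2 q2-a->q0 q2-b->q3 q3-a->q3 q3-b->q3

This is the complement of 'contains `bbb`'. Use the same substring-matching states — q0 through q3 holding how much of `bbb` has just been matched — but flip the accepting set: everything except the trap q3 accepts.
4 states suffice.
        a   b  
>* q0   q0  q1 
 * q1   q0  q2 
 * q2   q0  q3 
   q3   q3  q3 
(> = start, * = accepting)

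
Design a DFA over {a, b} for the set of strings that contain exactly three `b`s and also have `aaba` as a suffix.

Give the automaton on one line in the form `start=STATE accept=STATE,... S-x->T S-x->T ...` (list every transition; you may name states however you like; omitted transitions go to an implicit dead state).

start=S0 accept=S19 S0-a->S1 S0-b->S2 S1-a->S3 S1-b->S2 S2-a->S4 S2-b->S5 S3-a->S3 S3-b->S6 S4-a->S7 S4-b->S5 S5-a->S8 S5-b->S9 S6-a->S10 S6-b->S5 S7-a->S7 S7-b->S11 S8-a->S12 S8-b->S9 S9-a->S13 S9-b->S14 S10-a->S7 S10-b->S5 S11-a->S15 S11-b->S9 S12-a->S12 S12-b->S16 S13-a->S17 S13-b->S14 S14-a->S18 S14-b->S14 S15-a->S12 S15-b->S9 S16-a->S19 S16-b->S14 S17-a->S17 S17-b->S20 S18-a->S21 S18-b->S14 S19-a->S17 S19-b->S14 S20-a->S22 S20-b->S14 S21-a->S21 S21-b->S20 S22-a->S21 S22-b->S14

Run two small machines in parallel and take their product. The first has 5 states tracking the count of `b`s, saturating at 4; the second has 5 states tracking how much of the suffix `aaba` has currently been matched. A product state is a pair (one from each), accepting exactly when both do.
          a    b  
>  S0     S1   S2 
   S1     S3   S2 
   S2     S4   S5 
   S3     S3   S6 
   S4     S7   S5 
   S5     S8   S9 
   S6    S10   S5 
   S7     S7  S11 
   S8    S12   S9 
   S9    S13  S14 
   S10    S7   S5 
   S11   S15   S9 
   S12   S12  S16 
   S13   S17  S14 
   S14   S18  S14 
   S15   S12   S9 
   S16   S19  S14 
   S17   S17  S20 
   S18   S21  S14 
 * S19   S17  S14 
   S20   S22  S14 
   S21   S21  S20 
   S22   S21  S14 
(> = start, * = accepting)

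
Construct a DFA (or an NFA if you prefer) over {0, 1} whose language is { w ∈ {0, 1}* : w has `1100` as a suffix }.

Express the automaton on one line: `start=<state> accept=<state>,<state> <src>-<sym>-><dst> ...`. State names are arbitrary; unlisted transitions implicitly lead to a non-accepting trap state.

Remember how much of `1100` the current input suffix matches. State q0 means no match yet; q1 means the last symbol is `1`; q2 means the last 2 symbols are `11`; q3 means the last 3 symbols are `110`; q4 means the last 4 symbols are `1100`. Only q4 accepts. On a mismatch, fall back to the longest proper suffix that is still a prefix of `1100`.
With 5 states:
        0   1  
>  q0   q0  q1 
   q1   q0  q2 
   q2   q3  q2 
   q3   q4  q1 
 * q4   q0  q1 
(> = start, * = accepting)

start=q0 accept=q4 q0-0->q0 q0-1->q1 q1-0->q0 q1-1->q2 q2-0->q3 q2-1->q2 q3-0->q4 q3-1->q1 q4-0->q0 q4-1->q1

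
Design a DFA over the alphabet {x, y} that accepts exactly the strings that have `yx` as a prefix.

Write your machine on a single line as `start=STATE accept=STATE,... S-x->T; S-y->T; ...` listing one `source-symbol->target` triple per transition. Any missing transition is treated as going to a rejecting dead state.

start=S0; accept=S2; S0-x->S3; S0-y->S1; S1-x->S2; S1-y->S3; S2-x->S2; S2-y->S2; S3-x->S3; S3-y->S3

Check the first 2 symbols one by one: S0 through S1 record how many have matched `yx` so far; any wrong symbol goes to the dead state S3. After all 2 match we enter the accepting sink S2.
With 4 states:
        x   y  
>  S0   S3  S1 
   S1   S2  S3 
 * S2   S2  S2 
   S3   S3  S3 
(> = start, * = accepting)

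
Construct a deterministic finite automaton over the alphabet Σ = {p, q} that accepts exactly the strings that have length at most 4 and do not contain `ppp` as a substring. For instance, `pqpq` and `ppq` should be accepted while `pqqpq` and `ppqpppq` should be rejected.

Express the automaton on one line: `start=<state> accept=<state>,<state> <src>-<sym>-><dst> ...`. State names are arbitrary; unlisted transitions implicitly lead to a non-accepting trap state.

start=A accept=A,B,C,D,E,F,H,I,J A-p->B A-q->C B-p->D B-q->E C-p->F C-q->E D-p->G D-q->H E-p->H E-q->H F-p->I F-q->H G-p->G G-q->G H-p->J H-q->J I-p->G I-q->J J-p->G J-q->G

Run two small machines in parallel and take their product. The first has 6 states tracking the input length, saturating at 5; the second has 4 states tracking partial matches of the forbidden pattern `ppp`. A product state is a pair (one from each), accepting exactly when both do. Minimizing collapses redundant product states.
With 10 states:
       p  q 
>* A   B  C 
 * B   D  E 
 * C   F  E 
 * D   G  H 
 * E   H  H 
 * F   I  H 
   G   G  G 
 * H   J  J 
 * I   G  J 
 * J   G  G 
(> = start, * = accepting)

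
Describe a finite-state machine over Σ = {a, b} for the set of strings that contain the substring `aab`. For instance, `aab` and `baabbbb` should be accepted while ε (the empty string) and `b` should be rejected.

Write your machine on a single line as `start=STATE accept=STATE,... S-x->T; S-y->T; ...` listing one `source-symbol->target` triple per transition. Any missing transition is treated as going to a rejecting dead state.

Track how much of `aab` has been matched so far: state q0 is no progress, q3 is the absorbing accept state reached once `aab` has occurred. Intermediate states record partial matches; on a mismatch, fall back to the longest reusable overlap.
With 4 states:
        a   b  
>  q0   q1  q0 
   q1   q2  q0 
   q2   q2  q3 
 * q3   q3  q3 
(> = start, * = accepting)

start=q0; accept=q3; q0-a->q1; q0-b->q0; q1-a->q2; q1-b->q0; q2-a->q2; q2-b->q3; q3-a->q3; q3-b->q3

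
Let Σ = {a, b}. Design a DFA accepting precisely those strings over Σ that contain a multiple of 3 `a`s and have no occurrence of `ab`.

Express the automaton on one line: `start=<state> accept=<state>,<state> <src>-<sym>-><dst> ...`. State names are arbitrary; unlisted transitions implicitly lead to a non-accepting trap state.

Run two small machines in parallel and take their product. One (3 states) tracks the count of `a`s modulo 3; the other (3 states) tracks partial matches of the forbidden pattern `ab`. Each combined state is a pair, one component from each; accept when both components accept. Minimizing collapses redundant product states.
A 5-state machine:
        a   b  
>* q0   q1  q0 
   q1   q2  q3 
   q2   q4  q3 
   q3   q3  q3 
 * q4   q1  q3 
(> = start, * = accepting)

start=q0 accept=q0,q4 q0-a->q1 q0-b->q0 q1-a->q2 q1-b->q3 q2-a->q4 q2-b->q3 q3-a->q3 q3-b->q3 q4-a->q1 q4-b->q3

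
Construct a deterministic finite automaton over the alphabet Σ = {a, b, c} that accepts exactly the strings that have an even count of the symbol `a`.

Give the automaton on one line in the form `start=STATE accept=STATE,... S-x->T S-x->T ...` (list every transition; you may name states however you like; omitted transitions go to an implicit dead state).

start=S0 accept=S0 S0-a->S1 S0-b->S0 S0-c->S0 S1-a->S0 S1-b->S1 S1-c->S1

The only thing that matters is how many `a`s have appeared, reduced mod 2. Use one state per residue: S0 for 0, …, S1 for 1. Reading `a` moves to the next residue; anything else stays put. S0 is accepting.
        a   b   c  
>* S0   S1  S0  S0 
   S1   S0  S1  S1 
(> = start, * = accepting)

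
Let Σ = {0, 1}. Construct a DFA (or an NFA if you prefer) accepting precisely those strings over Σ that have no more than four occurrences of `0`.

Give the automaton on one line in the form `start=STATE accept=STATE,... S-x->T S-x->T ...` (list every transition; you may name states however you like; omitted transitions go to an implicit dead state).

start=A accept=A,B,C,D,E A-0->B A-1->A B-0->C B-1->B C-0->D C-1->C D-0->E D-1->D E-0->F E-1->E F-0->F F-1->F

Only the number of `0`s matters, and only up to 5. Make a chain A → B → C → D → E → F advanced by each `0` (with F absorbing); every other symbol self-loops. The accepting set is {A, B, C, D, E}.
       0  1 
>* A   B  A 
 * B   C  B 
 * C   D  C 
 * D   E  D 
 * E   F  E 
   F   F  F 
(> = start, * = accepting)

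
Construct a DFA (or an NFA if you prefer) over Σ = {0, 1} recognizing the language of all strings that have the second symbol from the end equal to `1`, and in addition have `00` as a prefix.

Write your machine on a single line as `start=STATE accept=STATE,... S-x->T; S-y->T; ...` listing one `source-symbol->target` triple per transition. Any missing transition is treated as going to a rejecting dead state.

Handle the two conditions separately and then intersect. The first has 7 states tracking the last 2 symbols read; the second has 4 states tracking whether the input so far still matches the prefix `00`. A product state is a pair (one from each), accepting exactly when both do. Equivalent product states are then merged.
        0   1  
>  s0   s1  s2 
   s1   s3  s2 
   s2   s2  s2 
   s3   s3  s4 
   s4   s5  s6 
 * s5   s3  s4 
 * s6   s5  s6 
(> = start, * = accepting)

start=s0; accept=s5,s6; s0-0->s1; s0-1->s2; s1-0->s3; s1-1->s2; s2-0->s2; s2-1->s2; s3-0->s3; s3-1->s4; s4-0->s5; s4-1->s6; s5-0->s3; s5-1->s4; s6-0->s5; s6-1->s6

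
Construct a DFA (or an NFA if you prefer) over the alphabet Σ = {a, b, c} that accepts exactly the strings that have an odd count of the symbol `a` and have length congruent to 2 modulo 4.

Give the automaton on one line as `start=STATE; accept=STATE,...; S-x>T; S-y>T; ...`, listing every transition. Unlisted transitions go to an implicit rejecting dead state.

Run two small machines in parallel and take their product. The first has 2 states tracking the count of `a`s modulo 2; the second has 4 states tracking the input length modulo 4. A product state is a pair (one from each), accepting exactly when both do.
8 states suffice.
        a   b   c  
>  q0   q1  q2  q2 
   q1   q3  q4  q4 
   q2   q4  q3  q3 
   q3   q5  q6  q6 
 * q4   q6  q5  q5 
   q5   q0  q7  q7 
   q6   q7  q0  q0 
   q7   q2  q1  q1 
(> = start, * = accepting)

start=q0; accept=q4; q0-a>q1; q0-b>q2; q0-c>q2; q1-a>q3; q1-b>q4; q1-c>q4; q2-a>q4; q2-b>q3; q2-c>q3; q3-a>q5; q3-b>q6; q3-c>q6; q4-a>q6; q4-b>q5; q4-c>q5; q5-a>q0; q5-b>q7; q5-c>q7; q6-a>q7; q6-b>q0; q6-c>q0; q7-a>q2; q7-b>q1; q7-c>q1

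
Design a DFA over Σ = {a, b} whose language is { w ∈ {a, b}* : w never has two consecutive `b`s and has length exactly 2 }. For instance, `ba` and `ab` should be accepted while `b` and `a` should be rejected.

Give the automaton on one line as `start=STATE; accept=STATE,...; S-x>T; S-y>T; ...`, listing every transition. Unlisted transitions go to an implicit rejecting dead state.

Handle the two conditions separately and then intersect. One (3 states) tracks partial matches of the forbidden pattern `bb`; the other (4 states) tracks the input length, saturating at 3. Each combined state is a pair, one component from each; accept when both components accept. Equivalent product states are then merged.
A 5-state machine:
        a   b  
>  q0   q1  q2 
   q1   q3  q3 
   q2   q3  q4 
 * q3   q4  q4 
   q4   q4  q4 
(> = start, * = accepting)

start=q0; accept=q3; q0-a>q1; q0-b>q2; q1-a>q3; q1-b>q3; q2-a>q3; q2-b>q4; q3-a>q4; q3-b>q4; q4-a>q4; q4-b>q4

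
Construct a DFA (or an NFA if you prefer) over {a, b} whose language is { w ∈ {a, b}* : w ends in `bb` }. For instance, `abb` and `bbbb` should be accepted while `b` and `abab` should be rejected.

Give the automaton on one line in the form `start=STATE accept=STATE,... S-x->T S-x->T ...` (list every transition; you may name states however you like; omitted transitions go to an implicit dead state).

start=S0 accept=S2 S0-a->S0 S0-b->S1 S1-a->S0 S1-b->S2 S2-a->S0 S2-b->S2

Remember how much of `bb` the current input suffix matches. State S0 means no match yet; S1 means the last symbol is `b`; S2 means the last 2 symbols are `bb`. Only S2 accepts. On a mismatch, fall back to the longest proper suffix that is still a prefix of `bb`.
A 3-state machine:
        a   b  
>  S0   S0  S1 
   S1   S0  S2 
 * S2   S0  S2 
(> = start, * = accepting)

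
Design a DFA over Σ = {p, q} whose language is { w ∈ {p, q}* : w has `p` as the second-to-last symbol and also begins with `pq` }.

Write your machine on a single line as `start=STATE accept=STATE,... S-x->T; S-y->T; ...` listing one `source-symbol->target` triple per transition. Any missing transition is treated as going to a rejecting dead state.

Run two small machines in parallel and take their product. One (7 states) tracks the last 2 symbols read; the other (4 states) tracks whether the input so far still matches the prefix `pq`. Each combined state is a pair, one component from each; accept when both components accept. Minimizing collapses redundant product states.
With 7 states:
        p   q  
>  S0   S1  S2 
   S1   S2  S3 
   S2   S2  S2 
 * S3   S4  S5 
   S4   S6  S3 
   S5   S4  S5 
 * S6   S6  S3 
(> = start, * = accepting)

start=S0; accept=S3,S6; S0-p->S1; S0-q->S2; S1-p->S2; S1-q->S3; S2-p->S2; S2-q->S2; S3-p->S4; S3-q->S5; S4-p->S6; S4-q->S3; S5-p->S4; S5-q->S5; S6-p->S6; S6-q->S3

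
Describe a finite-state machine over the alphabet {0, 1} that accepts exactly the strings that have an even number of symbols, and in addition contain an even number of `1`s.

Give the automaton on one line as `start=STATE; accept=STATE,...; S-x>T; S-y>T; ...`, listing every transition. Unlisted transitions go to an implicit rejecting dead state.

start=q0; accept=q0; q0-0>q1; q0-1>q2; q1-0>q0; q1-1>q3; q2-0>q3; q2-1>q0; q3-0>q2; q3-1>q1

Build one automaton per condition and run them in lockstep. One (2 states) tracks the input length modulo 2; the other (2 states) tracks the count of `1`s modulo 2. Each combined state is a pair, one component from each; accept when both components accept.
        0   1  
>* q0   q1  q2 
   q1   q0  q3 
   q2   q3  q0 
   q3   q2  q1 
(> = start, * = accepting)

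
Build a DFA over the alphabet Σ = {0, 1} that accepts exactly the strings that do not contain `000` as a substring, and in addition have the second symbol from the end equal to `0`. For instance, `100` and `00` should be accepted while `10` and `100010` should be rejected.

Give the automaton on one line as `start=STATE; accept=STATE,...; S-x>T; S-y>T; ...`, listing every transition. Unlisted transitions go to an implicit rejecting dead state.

start=q0; accept=q2,q3; q0-0>q1; q0-1>q0; q1-0>q2; q1-1>q3; q2-0>q4; q2-1>q3; q3-0>q1; q3-1>q0; q4-0>q4; q4-1>q4

Run two small machines in parallel and take their product. The first has 4 states tracking partial matches of the forbidden pattern `000`; the second has 7 states tracking the last 2 symbols read. A product state is a pair (one from each), accepting exactly when both do. Equivalent product states are then merged.
With 5 states:
        0   1  
>  q0   q1  q0 
   q1   q2  q3 
 * q2   q4  q3 
 * q3   q1  q0 
   q4   q4  q4 
(> = start, * = accepting)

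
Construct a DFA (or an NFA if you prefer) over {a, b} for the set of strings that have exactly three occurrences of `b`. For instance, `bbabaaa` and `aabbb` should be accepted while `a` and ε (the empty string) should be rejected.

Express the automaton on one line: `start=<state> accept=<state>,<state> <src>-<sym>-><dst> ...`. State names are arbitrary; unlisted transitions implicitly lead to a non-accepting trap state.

start=S0 accept=S3 S0-a->S0 S0-b->S1 S1-a->S1 S1-b->S2 S2-a->S2 S2-b->S3 S3-a->S3 S3-b->S4 S4-a->S4 S4-b->S4

Count `b`s, saturating at 4: states S0 through S3 mean 0 through 3 `b`s seen; S4 means more than 3. Each `b` increments (capped at S4); other symbols loop. Accept from {S3}.
With 5 states:
        a   b  
>  S0   S0  S1 
   S1   S1  S2 
   S2   S2  S3 
 * S3   S3  S4 
   S4   S4  S4 
(> = start, * = accepting)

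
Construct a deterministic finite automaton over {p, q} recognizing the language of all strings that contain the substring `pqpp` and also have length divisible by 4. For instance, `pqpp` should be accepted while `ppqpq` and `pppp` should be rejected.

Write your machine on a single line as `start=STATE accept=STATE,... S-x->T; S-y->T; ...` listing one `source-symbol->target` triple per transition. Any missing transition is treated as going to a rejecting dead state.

start=s0; accept=s13; s0-p->s1; s0-q->s2; s1-p->s3; s1-q->s4; s2-p->s3; s2-q->s5; s3-p->s6; s3-q->s7; s4-p->s8; s4-q->s9; s5-p->s6; s5-q->s9; s6-p->s10; s6-q->s11; s7-p->s12; s7-q->s0; s8-p->s13; s8-q->s11; s9-p->s10; s9-q->s0; s10-p->s1; s10-q->s14; s11-p->s15; s11-q->s2; s12-p->s16; s12-q->s14; s13-p->s16; s13-q->s16; s14-p->s17; s14-q->s5; s15-p->s18; s15-q->s4; s16-p->s18; s16-q->s18; s17-p->s19; s17-q->s7; s18-p->s19; s18-q->s19; s19-p->s13; s19-q->s13

Build one automaton per condition and run them in lockstep. One (5 states) tracks whether and how much of `pqpp` has been seen; the other (4 states) tracks the input length modulo 4. Each combined state is a pair, one component from each; accept when both components accept.
          p    q  
>  s0     s1   s2 
   s1     s3   s4 
   s2     s3   s5 
   s3     s6   s7 
   s4     s8   s9 
   s5     s6   s9 
   s6    s10  s11 
   s7    s12   s0 
   s8    s13  s11 
   s9    s10   s0 
   s10    s1  s14 
   s11   s15   s2 
   s12   s16  s14 
 * s13   s16  s16 
   s14   s17   s5 
   s15   s18   s4 
   s16   s18  s18 
   s17   s19   s7 
   s18   s19  s19 
   s19   s13  s13 
(> = start, * = accepting)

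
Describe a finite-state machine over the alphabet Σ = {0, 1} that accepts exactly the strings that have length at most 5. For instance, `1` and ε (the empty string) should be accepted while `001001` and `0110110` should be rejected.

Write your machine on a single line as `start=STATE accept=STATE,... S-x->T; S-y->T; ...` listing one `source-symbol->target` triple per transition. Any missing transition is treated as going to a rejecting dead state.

start=q0; accept=q0,q1,q2,q3,q4,q5; q0-0->q1; q0-1->q1; q1-0->q2; q1-1->q2; q2-0->q3; q2-1->q3; q3-0->q4; q3-1->q4; q4-0->q5; q4-1->q5; q5-0->q6; q5-1->q6; q6-0->q6; q6-1->q6

We only need to distinguish lengths 0, 1, …, 5, and '>5'. Chain q0 → q1 → q2 → q3 → q4 → q5 → q6 on every symbol, with q6 looping. Accepting states: {q0, q1, q2, q3, q4, q5}.
        0   1  
>* q0   q1  q1 
 * q1   q2  q2 
 * q2   q3  q3 
 * q3   q4  q4 
 * q4   q5  q5 
 * q5   q6  q6 
   q6   q6  q6 
(> = start, * = accepting)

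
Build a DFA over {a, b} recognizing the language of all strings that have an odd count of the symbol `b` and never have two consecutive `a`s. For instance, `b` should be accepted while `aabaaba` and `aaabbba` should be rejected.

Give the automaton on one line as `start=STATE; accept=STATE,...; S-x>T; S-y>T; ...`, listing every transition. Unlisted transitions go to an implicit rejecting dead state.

Build one automaton per condition and run them in lockstep. One (2 states) tracks the count of `b`s modulo 2; the other (3 states) tracks partial matches of the forbidden pattern `aa`. Each combined state is a pair, one component from each; accept when both components accept. After merging equivalent states the machine shrinks.
With 5 states:
        a   b  
>  q0   q1  q2 
   q1   q3  q2 
 * q2   q4  q0 
   q3   q3  q3 
 * q4   q3  q0 
(> = start, * = accepting)

start=q0; accept=q2,q4; q0-a>q1; q0-b>q2; q1-a>q3; q1-b>q2; q2-a>q4; q2-b>q0; q3-a>q3; q3-b>q3; q4-a>q3; q4-b>q0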